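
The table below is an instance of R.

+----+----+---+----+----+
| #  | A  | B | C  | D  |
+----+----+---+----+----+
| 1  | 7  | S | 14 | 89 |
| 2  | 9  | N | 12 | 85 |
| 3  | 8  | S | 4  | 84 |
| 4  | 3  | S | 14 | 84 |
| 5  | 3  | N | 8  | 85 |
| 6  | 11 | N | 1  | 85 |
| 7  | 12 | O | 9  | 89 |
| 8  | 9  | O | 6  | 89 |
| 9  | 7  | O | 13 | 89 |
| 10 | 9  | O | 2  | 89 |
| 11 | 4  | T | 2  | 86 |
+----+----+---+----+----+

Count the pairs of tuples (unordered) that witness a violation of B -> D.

2

B=S: violating pairs (1,3), (1,4) — 2 pairs.
B=N: all 3 rows agree on D — 0 pairs.
B=O: all 4 rows agree on D — 0 pairs.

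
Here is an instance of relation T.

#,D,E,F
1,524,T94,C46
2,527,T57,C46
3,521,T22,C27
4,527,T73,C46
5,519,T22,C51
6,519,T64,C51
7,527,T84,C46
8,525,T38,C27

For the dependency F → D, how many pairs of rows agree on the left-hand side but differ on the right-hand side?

F=C46: violating pairs (1,2), (1,4), (1,7) — 3 pairs.
F=C27: violating pairs (3,8) — 1 pair.
F=C51: all 2 rows agree on D — 0 pairs.

4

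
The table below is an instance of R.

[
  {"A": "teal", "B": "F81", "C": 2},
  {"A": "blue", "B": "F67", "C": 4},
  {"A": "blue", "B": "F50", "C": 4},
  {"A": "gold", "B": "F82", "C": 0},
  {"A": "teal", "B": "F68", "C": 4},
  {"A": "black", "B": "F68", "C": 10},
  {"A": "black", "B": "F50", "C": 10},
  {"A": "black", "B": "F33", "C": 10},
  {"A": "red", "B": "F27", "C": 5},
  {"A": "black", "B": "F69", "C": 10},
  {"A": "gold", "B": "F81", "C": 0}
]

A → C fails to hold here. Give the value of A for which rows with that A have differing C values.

A=teal: 2 rows → C takes values {2, 4} — violation
A=blue: 2 rows → C = 4, 4 ✓
A=gold: 2 rows → C = 0, 0 ✓
A=black: 4 rows → C = 10, 10, 10, 10 ✓
A=red: 1 row → C = 5 ✓
The only A value with inconsistent C is A=teal.

teal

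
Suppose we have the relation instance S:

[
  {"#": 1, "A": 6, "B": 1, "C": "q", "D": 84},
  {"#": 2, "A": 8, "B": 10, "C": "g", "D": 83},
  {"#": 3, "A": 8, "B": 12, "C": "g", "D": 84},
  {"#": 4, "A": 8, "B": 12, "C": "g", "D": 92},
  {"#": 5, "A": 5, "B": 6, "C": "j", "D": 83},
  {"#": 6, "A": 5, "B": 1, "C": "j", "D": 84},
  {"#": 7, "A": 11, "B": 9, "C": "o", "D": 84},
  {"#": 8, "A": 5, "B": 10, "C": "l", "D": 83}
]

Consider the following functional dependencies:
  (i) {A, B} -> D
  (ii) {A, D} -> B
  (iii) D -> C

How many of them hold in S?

(i) {A, B} -> D: (A=8, B=12): rows 3, 4 → D takes values {84, 92} — violation — fails.
(ii) {A, D} -> B: (A=5, D=83): rows 5, 8 → B takes values {6, 10} — violation — fails.
(iii) D -> C: D=84: rows 1, 3, 6, 7 → C takes values {q, g, j, o} — violation; D=83: rows 2, 5, 8 → C takes values {g, j, l} — violation — fails.
None of the 3 dependencies hold.

0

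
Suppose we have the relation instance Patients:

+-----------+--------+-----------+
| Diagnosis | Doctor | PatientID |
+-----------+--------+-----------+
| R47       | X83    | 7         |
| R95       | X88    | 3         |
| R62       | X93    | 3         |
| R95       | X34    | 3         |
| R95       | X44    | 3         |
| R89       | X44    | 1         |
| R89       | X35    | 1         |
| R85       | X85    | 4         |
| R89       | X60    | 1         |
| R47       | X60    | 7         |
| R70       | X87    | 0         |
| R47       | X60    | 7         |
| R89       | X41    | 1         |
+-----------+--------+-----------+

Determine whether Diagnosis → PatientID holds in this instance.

Yes

Diagnosis=R47: 3 rows → PatientID = 7, 7, 7 ✓
Diagnosis=R95: 3 rows → PatientID = 3, 3, 3 ✓
Diagnosis=R62: 1 row → PatientID = 3 ✓
Diagnosis=R89: 4 rows → PatientID = 1, 1, 1, 1 ✓
Diagnosis=R85: 1 row → PatientID = 4 ✓
Diagnosis=R70: 1 row → PatientID = 0 ✓
Every Diagnosis value is associated with a single PatientID value, so Diagnosis → PatientID holds.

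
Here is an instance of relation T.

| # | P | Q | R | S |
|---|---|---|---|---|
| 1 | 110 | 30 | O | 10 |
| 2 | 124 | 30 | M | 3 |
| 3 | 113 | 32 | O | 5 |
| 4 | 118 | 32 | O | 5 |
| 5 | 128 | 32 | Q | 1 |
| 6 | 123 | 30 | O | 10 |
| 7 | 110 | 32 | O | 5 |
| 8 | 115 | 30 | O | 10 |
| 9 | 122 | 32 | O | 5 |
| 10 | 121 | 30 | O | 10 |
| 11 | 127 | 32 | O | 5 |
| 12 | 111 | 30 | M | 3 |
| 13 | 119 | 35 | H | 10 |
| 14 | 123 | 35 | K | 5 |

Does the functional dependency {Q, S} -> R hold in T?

(Q=30, S=10): rows 1, 6, 8, 10 → R = O, O, O, O ✓
(Q=30, S=3): rows 2, 12 → R = M, M ✓
(Q=32, S=5): rows 3, 4, 7, 9, 11 → R = O, O, O, O, O ✓
(Q=32, S=1): row 5 → R = Q ✓
(Q=35, S=10): row 13 → R = H ✓
(Q=35, S=5): row 14 → R = K ✓
Every {Q, S} value is associated with a single R value, so {Q, S} -> R holds.

Yes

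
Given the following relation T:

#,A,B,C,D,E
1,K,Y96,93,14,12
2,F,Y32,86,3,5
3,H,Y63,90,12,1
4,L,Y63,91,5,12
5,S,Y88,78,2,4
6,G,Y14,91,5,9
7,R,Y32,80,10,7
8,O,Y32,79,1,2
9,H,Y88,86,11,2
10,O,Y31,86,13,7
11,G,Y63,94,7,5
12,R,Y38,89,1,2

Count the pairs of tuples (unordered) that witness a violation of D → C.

D=5: all 2 rows agree on C — 0 pairs.
D=1: violating pairs (8,12) — 1 pair.

1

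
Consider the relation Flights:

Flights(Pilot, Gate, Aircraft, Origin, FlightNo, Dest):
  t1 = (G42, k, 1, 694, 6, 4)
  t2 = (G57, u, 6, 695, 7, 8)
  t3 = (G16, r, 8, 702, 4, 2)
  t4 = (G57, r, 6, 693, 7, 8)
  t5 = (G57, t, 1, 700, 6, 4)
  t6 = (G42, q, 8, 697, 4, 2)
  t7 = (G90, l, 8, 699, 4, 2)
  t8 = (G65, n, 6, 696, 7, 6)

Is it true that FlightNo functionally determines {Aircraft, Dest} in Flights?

FlightNo=6: rows 1, 5 → {Aircraft,Dest} = (1, 4), (1, 4) ✓
FlightNo=7: rows 2, 4, 8 → {Aircraft,Dest} takes values {(6, 8), (6, 6)} — violation
FlightNo=4: rows 3, 6, 7 → {Aircraft,Dest} = (8, 2), (8, 2), (8, 2) ✓
Two rows agree on FlightNo but differ on {Aircraft, Dest}, so FlightNo -> {Aircraft, Dest} does not hold.

No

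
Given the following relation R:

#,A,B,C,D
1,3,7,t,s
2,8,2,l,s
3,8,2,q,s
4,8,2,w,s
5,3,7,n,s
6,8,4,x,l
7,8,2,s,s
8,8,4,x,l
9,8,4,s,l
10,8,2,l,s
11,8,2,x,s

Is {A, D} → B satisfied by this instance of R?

Yes

(A=3, D=s): rows 1, 5 → B = 7, 7 ✓
(A=8, D=s): rows 2, 3, 4, 7, 10, 11 → B = 2, 2, 2, 2, 2, 2 ✓
(A=8, D=l): rows 6, 8, 9 → B = 4, 4, 4 ✓
Every {A, D} value is associated with a single B value, so {A, D} → B holds.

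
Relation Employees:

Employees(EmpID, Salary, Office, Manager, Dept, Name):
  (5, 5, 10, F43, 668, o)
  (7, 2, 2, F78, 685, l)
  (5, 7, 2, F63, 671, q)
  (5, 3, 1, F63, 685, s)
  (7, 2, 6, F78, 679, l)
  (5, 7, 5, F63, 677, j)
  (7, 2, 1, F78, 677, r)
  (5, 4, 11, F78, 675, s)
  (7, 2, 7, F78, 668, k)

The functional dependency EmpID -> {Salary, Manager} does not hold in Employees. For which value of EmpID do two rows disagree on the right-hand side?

5

EmpID=5: 5 rows → {Salary,Manager} takes values {(5, F43), (7, F63), (3, F63), (4, F78)} — violation
EmpID=7: 4 rows → {Salary,Manager} = (2, F78), (2, F78), (2, F78), (2, F78) ✓
The only EmpID value with inconsistent RHS is EmpID=5.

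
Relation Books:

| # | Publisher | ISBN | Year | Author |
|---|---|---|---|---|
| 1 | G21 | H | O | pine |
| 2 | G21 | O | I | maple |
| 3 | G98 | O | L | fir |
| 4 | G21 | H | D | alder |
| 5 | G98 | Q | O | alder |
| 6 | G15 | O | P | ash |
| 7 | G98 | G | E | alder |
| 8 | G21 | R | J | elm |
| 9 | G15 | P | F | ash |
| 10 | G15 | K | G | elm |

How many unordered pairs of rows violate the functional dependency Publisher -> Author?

Publisher=G21: violating pairs (1,2), (1,4), (1,8), (2,4), (2,8), (4,8) — 6 pairs.
Publisher=G98: violating pairs (3,5), (3,7) — 2 pairs.
Publisher=G15: violating pairs (6,10), (9,10) — 2 pairs.

10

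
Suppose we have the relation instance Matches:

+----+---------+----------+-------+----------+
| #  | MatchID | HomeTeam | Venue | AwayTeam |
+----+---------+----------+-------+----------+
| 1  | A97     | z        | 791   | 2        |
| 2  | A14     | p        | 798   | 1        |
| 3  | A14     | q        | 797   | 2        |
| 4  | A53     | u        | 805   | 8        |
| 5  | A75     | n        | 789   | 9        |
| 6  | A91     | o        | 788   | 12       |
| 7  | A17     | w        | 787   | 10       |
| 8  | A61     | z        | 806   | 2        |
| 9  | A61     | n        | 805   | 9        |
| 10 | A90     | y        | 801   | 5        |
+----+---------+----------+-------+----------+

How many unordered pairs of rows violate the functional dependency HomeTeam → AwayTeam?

HomeTeam=z: all 2 rows agree on AwayTeam — 0 pairs.
HomeTeam=n: all 2 rows agree on AwayTeam — 0 pairs.

0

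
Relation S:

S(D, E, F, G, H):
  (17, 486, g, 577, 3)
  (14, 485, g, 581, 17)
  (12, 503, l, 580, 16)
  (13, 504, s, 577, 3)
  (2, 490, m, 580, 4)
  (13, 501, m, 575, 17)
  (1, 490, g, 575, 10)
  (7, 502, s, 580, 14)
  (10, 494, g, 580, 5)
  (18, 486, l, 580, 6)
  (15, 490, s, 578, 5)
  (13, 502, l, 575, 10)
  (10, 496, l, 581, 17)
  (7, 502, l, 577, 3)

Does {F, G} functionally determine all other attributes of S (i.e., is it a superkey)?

Two distinct rows share (F=l, G=580), so {F, G} does not determine every attribute — not a superkey.

No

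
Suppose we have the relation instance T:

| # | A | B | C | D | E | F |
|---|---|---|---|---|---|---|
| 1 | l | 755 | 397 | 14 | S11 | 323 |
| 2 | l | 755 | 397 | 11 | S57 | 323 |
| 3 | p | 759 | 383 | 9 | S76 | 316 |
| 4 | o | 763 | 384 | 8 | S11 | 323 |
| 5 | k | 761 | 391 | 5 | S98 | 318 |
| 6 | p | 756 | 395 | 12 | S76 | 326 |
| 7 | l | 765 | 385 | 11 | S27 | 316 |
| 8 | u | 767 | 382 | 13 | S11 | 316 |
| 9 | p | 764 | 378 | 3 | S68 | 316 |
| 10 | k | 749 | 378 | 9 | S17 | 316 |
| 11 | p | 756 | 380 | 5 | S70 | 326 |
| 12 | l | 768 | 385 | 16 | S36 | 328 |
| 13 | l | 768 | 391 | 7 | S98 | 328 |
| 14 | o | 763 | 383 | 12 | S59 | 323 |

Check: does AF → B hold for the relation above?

(A=l, F=323): rows 1, 2 → B = 755, 755 ✓
(A=p, F=316): rows 3, 9 → B takes values {759, 764} — violation
(A=o, F=323): rows 4, 14 → B = 763, 763 ✓
(A=k, F=318): row 5 → B = 761 ✓
(A=p, F=326): rows 6, 11 → B = 756, 756 ✓
(A=l, F=316): row 7 → B = 765 ✓
(A=u, F=316): row 8 → B = 767 ✓
(A=k, F=316): row 10 → B = 749 ✓
(A=l, F=328): rows 12, 13 → B = 768, 768 ✓
Two rows agree on AF but differ on B, so AF → B does not hold.

No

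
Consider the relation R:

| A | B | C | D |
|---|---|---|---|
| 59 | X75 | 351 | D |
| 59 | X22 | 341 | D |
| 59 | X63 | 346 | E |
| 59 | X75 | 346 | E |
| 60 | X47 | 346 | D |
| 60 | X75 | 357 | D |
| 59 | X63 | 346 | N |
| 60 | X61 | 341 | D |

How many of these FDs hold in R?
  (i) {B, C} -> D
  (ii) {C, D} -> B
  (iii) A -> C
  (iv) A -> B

0

(i) {B, C} -> D: (B=X63, C=346): 2 rows → D takes values {E, N} — violation — fails.
(ii) {C, D} -> B: (C=341, D=D): 2 rows → B takes values {X22, X61} — violation; (C=346, D=E): 2 rows → B takes values {X63, X75} — violation — fails.
(iii) A -> C: A=59: 5 rows → C takes values {351, 341, 346} — violation; A=60: 3 rows → C takes values {346, 357, 341} — violation — fails.
(iv) A -> B: A=59: 5 rows → B takes values {X75, X22, X63} — violation; A=60: 3 rows → B takes values {X47, X75, X61} — violation — fails.
None of the 4 dependencies hold.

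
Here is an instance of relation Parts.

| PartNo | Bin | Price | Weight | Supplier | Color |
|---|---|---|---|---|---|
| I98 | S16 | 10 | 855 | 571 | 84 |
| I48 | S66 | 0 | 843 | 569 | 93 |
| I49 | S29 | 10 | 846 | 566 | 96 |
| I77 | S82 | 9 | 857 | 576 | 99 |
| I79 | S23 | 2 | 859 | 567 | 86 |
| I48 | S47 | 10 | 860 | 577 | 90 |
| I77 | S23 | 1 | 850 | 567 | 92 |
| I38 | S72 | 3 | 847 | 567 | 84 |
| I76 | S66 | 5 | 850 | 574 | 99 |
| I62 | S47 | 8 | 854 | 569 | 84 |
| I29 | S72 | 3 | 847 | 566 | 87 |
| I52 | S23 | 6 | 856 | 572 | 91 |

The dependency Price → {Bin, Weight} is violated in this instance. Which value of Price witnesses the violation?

Price=10: 3 rows → {Bin,Weight} takes values {(S16, 855), (S29, 846), (S47, 860)} — violation
Price=0: 1 row → {Bin,Weight} = (S66, 843) ✓
Price=9: 1 row → {Bin,Weight} = (S82, 857) ✓
Price=2: 1 row → {Bin,Weight} = (S23, 859) ✓
Price=1: 1 row → {Bin,Weight} = (S23, 850) ✓
Price=3: 2 rows → {Bin,Weight} = (S72, 847), (S72, 847) ✓
Price=5: 1 row → {Bin,Weight} = (S66, 850) ✓
Price=8: 1 row → {Bin,Weight} = (S47, 854) ✓
Price=6: 1 row → {Bin,Weight} = (S23, 856) ✓
The only Price value with inconsistent RHS is Price=10.

10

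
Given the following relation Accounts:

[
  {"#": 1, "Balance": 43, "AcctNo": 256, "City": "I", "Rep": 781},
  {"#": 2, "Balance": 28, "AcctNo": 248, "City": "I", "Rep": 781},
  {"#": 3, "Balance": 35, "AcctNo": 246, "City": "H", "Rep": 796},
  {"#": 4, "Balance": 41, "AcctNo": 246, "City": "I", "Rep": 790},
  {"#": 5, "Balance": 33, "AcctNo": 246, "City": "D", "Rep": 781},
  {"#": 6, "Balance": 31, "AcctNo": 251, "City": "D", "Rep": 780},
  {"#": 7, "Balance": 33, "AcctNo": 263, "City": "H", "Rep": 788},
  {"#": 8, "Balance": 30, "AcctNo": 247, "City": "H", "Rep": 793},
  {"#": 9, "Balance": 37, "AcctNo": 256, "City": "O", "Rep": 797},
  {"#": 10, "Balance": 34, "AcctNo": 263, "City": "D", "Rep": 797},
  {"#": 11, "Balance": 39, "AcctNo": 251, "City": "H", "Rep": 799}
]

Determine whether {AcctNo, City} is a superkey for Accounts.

All 11 rows have distinct {AcctNo, City} values, so {AcctNo, City} → (all attributes) holds and {AcctNo, City} is a superkey.

Yes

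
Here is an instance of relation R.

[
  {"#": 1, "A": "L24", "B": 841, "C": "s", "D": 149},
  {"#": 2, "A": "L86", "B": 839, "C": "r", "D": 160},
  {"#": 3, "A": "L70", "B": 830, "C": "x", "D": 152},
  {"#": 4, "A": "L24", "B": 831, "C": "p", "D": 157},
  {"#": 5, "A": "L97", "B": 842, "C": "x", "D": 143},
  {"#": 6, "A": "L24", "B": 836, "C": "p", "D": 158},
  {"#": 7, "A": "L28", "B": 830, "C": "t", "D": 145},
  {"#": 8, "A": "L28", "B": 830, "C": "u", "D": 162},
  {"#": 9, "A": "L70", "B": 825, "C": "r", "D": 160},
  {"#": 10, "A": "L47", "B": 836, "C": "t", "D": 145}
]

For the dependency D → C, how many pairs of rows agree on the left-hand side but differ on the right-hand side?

D=160: all 2 rows agree on C — 0 pairs.
D=145: all 2 rows agree on C — 0 pairs.

0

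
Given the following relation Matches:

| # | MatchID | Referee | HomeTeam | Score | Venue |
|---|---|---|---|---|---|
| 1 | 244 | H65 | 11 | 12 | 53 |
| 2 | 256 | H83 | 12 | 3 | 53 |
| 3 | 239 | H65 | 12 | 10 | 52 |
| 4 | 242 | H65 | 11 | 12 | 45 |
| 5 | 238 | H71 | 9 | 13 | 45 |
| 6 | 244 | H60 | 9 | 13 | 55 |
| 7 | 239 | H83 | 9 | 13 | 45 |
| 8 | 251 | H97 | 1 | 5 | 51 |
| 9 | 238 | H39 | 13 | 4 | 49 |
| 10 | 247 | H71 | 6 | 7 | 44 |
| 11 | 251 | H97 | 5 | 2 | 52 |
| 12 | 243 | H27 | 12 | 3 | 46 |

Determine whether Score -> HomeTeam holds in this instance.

Score=12: rows 1, 4 → HomeTeam = 11, 11 ✓
Score=3: rows 2, 12 → HomeTeam = 12, 12 ✓
Score=10: row 3 → HomeTeam = 12 ✓
Score=13: rows 5, 6, 7 → HomeTeam = 9, 9, 9 ✓
Score=5: row 8 → HomeTeam = 1 ✓
Score=4: row 9 → HomeTeam = 13 ✓
Score=7: row 10 → HomeTeam = 6 ✓
Score=2: row 11 → HomeTeam = 5 ✓
Every Score value is associated with a single HomeTeam value, so Score -> HomeTeam holds.

Yes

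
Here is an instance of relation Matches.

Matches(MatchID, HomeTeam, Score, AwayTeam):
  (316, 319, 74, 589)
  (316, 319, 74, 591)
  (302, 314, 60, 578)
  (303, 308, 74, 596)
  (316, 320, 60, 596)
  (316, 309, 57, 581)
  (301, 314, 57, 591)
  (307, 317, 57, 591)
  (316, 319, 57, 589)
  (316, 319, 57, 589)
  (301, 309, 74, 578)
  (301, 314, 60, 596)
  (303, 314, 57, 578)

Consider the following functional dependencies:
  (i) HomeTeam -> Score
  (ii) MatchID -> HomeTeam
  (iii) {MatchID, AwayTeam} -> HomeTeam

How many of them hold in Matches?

1

(i) HomeTeam -> Score: HomeTeam=319: 4 rows → Score takes values {74, 57} — violation; HomeTeam=314: 4 rows → Score takes values {60, 57} — violation; HomeTeam=309: 2 rows → Score takes values {57, 74} — violation — fails.
(ii) MatchID -> HomeTeam: MatchID=316: 6 rows → HomeTeam takes values {319, 320, 309} — violation; MatchID=303: 2 rows → HomeTeam takes values {308, 314} — violation; MatchID=301: 3 rows → HomeTeam takes values {314, 309} — violation — fails.
(iii) {MatchID, AwayTeam} -> HomeTeam: every LHS value maps to a single RHS value — holds.
1 of the 3 dependencies holds.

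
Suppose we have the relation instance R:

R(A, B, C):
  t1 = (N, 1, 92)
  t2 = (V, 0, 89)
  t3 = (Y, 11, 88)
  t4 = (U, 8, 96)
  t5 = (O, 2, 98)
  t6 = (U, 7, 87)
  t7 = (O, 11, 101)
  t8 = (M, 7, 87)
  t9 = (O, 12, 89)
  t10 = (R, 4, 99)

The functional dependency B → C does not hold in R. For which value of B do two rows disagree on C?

B=1: row 1 → C = 92 ✓
B=0: row 2 → C = 89 ✓
B=11: rows 3, 7 → C takes values {88, 101} — violation
B=8: row 4 → C = 96 ✓
B=2: row 5 → C = 98 ✓
B=7: rows 6, 8 → C = 87, 87 ✓
B=12: row 9 → C = 89 ✓
B=4: row 10 → C = 99 ✓
The only B value with inconsistent C is B=11.

11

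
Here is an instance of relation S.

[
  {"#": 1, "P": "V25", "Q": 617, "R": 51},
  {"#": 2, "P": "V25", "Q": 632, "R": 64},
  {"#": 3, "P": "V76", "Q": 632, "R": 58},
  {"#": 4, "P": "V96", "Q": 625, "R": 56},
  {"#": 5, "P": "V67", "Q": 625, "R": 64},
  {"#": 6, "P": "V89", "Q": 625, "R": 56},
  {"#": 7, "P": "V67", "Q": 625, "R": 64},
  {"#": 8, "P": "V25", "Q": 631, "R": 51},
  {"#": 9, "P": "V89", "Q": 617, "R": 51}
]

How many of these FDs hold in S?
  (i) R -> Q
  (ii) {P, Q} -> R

(i) R -> Q: R=51: rows 1, 8, 9 → Q takes values {617, 631} — violation; R=64: rows 2, 5, 7 → Q takes values {632, 625} — violation — fails.
(ii) {P, Q} -> R: every LHS value maps to a single RHS value — holds.
1 of the 2 dependencies holds.

1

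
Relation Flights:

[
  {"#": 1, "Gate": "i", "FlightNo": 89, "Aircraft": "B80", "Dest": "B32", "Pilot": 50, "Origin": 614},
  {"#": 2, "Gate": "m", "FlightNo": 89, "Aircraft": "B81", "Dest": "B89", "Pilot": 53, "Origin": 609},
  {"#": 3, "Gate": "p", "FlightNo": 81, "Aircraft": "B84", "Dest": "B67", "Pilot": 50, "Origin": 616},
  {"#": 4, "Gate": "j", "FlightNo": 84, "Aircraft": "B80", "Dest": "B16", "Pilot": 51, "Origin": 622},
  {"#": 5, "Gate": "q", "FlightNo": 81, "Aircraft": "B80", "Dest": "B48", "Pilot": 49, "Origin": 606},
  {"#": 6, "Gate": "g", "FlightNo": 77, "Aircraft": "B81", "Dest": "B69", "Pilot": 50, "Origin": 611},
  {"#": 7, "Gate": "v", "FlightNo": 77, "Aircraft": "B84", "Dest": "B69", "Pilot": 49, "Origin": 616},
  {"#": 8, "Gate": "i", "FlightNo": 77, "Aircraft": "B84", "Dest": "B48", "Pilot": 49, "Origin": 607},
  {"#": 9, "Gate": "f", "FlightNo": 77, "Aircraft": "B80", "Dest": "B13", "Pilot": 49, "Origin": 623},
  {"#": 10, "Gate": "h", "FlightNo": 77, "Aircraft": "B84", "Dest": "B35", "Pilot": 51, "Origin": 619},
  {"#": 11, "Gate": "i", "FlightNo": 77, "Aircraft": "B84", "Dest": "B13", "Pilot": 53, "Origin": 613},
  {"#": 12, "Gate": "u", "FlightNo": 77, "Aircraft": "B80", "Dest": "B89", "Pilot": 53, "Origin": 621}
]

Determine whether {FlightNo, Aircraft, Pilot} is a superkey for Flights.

No

Rows 7 and 8 have the same {FlightNo, Aircraft, Pilot} value (FlightNo=77, Aircraft=B84, Pilot=49) but are distinct tuples, so {FlightNo, Aircraft, Pilot} does not determine every attribute — not a superkey.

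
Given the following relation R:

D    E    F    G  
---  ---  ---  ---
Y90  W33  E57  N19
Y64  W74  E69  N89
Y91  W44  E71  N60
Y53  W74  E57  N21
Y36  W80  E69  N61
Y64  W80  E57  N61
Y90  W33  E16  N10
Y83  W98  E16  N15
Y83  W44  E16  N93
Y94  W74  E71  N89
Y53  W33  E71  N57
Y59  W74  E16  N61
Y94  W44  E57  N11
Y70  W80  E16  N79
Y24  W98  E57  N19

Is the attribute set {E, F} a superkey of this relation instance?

All 15 rows have distinct {E, F} values, so {E, F} → (all attributes) holds and {E, F} is a superkey.

Yes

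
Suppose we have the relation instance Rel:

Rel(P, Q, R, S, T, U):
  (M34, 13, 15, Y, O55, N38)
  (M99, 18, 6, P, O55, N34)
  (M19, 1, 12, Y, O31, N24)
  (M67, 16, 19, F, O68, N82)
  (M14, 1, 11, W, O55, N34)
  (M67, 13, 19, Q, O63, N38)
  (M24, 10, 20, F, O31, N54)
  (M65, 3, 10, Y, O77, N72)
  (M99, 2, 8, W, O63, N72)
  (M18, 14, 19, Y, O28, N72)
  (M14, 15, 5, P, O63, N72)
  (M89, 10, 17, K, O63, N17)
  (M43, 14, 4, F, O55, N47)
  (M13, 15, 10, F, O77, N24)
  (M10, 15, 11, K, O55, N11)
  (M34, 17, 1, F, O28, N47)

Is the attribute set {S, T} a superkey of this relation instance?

Yes

All 16 rows have distinct {S, T} values, so {S, T} → (all attributes) holds and {S, T} is a superkey.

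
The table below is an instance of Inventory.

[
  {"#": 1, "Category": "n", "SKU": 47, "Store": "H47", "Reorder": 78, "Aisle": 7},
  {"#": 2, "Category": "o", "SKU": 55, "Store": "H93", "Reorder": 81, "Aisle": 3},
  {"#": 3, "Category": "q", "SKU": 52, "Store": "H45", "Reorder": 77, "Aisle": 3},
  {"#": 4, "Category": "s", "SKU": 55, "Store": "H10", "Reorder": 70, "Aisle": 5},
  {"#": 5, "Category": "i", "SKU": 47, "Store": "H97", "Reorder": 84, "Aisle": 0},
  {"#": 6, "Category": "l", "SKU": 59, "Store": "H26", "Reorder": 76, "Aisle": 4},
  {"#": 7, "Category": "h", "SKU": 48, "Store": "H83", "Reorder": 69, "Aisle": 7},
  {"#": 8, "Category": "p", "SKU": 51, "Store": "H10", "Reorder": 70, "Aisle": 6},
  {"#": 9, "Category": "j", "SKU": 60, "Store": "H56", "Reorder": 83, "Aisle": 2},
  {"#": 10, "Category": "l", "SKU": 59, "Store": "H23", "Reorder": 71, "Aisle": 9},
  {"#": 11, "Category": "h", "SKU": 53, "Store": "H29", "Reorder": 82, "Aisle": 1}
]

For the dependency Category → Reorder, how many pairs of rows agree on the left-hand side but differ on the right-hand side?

Category=l: violating pairs (6,10) — 1 pair.
Category=h: violating pairs (7,11) — 1 pair.

2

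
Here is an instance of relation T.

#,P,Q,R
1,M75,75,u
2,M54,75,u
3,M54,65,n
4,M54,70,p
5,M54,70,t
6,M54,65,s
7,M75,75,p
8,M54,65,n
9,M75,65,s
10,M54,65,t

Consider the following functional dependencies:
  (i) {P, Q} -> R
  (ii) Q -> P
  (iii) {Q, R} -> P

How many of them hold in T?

0

(i) {P, Q} -> R: (P=M75, Q=75): rows 1, 7 → R takes values {u, p} — violation; (P=M54, Q=65): rows 3, 6, 8, 10 → R takes values {n, s, t} — violation; (P=M54, Q=70): rows 4, 5 → R takes values {p, t} — violation — fails.
(ii) Q -> P: Q=75: rows 1, 2, 7 → P takes values {M75, M54} — violation; Q=65: rows 3, 6, 8, 9, 10 → P takes values {M54, M75} — violation — fails.
(iii) {Q, R} -> P: (Q=75, R=u): rows 1, 2 → P takes values {M75, M54} — violation; (Q=65, R=s): rows 6, 9 → P takes values {M54, M75} — violation — fails.
None of the 3 dependencies hold.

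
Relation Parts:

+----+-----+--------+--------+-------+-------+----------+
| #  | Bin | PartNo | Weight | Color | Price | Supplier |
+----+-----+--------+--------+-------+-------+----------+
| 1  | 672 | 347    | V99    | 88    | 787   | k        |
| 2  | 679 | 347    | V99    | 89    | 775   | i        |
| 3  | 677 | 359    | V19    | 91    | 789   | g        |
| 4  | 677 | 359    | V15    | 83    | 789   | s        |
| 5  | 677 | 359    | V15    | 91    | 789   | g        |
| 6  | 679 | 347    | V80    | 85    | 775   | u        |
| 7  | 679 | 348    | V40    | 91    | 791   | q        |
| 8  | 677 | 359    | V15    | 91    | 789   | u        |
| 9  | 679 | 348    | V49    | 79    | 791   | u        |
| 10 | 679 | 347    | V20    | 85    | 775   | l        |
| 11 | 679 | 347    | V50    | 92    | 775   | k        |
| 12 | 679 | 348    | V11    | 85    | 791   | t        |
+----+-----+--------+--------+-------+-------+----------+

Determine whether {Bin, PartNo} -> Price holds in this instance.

(Bin=672, PartNo=347): row 1 → Price = 787 ✓
(Bin=679, PartNo=347): rows 2, 6, 10, 11 → Price = 775, 775, 775, 775 ✓
(Bin=677, PartNo=359): rows 3, 4, 5, 8 → Price = 789, 789, 789, 789 ✓
(Bin=679, PartNo=348): rows 7, 9, 12 → Price = 791, 791, 791 ✓
Every {Bin, PartNo} value is associated with a single Price value, so {Bin, PartNo} -> Price holds.

Yes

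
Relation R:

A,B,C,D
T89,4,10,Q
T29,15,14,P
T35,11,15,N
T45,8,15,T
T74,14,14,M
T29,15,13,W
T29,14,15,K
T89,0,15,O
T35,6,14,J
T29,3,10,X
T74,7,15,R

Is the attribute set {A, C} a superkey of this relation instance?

All 11 rows have distinct {A, C} values, so {A, C} → (all attributes) holds and {A, C} is a superkey.

Yes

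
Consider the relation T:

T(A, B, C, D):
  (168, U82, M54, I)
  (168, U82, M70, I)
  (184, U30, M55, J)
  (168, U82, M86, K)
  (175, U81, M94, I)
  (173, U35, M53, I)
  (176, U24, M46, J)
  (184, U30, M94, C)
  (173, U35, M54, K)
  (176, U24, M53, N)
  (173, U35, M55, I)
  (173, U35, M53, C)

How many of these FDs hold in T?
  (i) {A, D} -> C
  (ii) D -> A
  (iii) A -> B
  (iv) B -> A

(i) {A, D} -> C: (A=168, D=I): 2 rows → C takes values {M54, M70} — violation; (A=173, D=I): 2 rows → C takes values {M53, M55} — violation — fails.
(ii) D -> A: D=I: 5 rows → A takes values {168, 175, 173} — violation; D=J: 2 rows → A takes values {184, 176} — violation; D=K: 2 rows → A takes values {168, 173} — violation; D=C: 2 rows → A takes values {184, 173} — violation — fails.
(iii) A -> B: every LHS value maps to a single RHS value — holds.
(iv) B -> A: every LHS value maps to a single RHS value — holds.
2 of the 4 dependencies hold.

2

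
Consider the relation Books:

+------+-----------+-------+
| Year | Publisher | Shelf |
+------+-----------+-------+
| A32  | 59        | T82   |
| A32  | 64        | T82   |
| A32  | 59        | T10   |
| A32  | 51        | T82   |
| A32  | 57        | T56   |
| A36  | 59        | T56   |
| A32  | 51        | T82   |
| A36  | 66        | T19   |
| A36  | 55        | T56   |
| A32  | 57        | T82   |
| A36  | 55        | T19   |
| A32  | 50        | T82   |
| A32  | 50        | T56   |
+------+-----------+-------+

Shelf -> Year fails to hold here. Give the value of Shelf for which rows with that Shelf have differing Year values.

T56

Shelf=T82: 6 rows → Year = A32, A32, A32, A32, A32, A32 ✓
Shelf=T10: 1 row → Year = A32 ✓
Shelf=T56: 4 rows → Year takes values {A32, A36} — violation
Shelf=T19: 2 rows → Year = A36, A36 ✓
The only Shelf value with inconsistent Year is Shelf=T56.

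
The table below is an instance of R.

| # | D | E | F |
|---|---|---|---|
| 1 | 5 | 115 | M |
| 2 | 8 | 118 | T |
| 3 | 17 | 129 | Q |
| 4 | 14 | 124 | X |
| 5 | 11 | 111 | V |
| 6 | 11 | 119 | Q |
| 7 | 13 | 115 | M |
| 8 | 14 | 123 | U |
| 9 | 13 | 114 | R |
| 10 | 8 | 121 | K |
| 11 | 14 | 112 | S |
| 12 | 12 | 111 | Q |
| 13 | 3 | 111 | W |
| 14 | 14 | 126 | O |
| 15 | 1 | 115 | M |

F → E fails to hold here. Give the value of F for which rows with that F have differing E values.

Q

F=M: rows 1, 7, 15 → E = 115, 115, 115 ✓
F=T: row 2 → E = 118 ✓
F=Q: rows 3, 6, 12 → E takes values {129, 119, 111} — violation
F=X: row 4 → E = 124 ✓
F=V: row 5 → E = 111 ✓
F=U: row 8 → E = 123 ✓
F=R: row 9 → E = 114 ✓
F=K: row 10 → E = 121 ✓
F=S: row 11 → E = 112 ✓
F=W: row 13 → E = 111 ✓
F=O: row 14 → E = 126 ✓
The only F value with inconsistent E is F=Q.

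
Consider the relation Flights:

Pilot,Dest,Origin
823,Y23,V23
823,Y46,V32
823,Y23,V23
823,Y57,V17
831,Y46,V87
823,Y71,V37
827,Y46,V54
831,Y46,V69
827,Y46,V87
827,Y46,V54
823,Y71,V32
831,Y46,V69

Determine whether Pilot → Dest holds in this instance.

Pilot=823: 6 rows → Dest takes values {Y23, Y46, Y57, Y71} — violation
Pilot=831: 3 rows → Dest = Y46, Y46, Y46 ✓
Pilot=827: 3 rows → Dest = Y46, Y46, Y46 ✓
Two rows agree on Pilot but differ on Dest, so Pilot → Dest does not hold.

No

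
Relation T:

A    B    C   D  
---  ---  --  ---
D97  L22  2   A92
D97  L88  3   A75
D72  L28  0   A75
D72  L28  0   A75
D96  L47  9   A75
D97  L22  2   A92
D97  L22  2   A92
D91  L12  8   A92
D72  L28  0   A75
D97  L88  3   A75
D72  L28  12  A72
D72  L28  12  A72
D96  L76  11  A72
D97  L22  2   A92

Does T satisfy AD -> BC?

Yes

(A=D97, D=A92): 4 rows → {B,C} = (L22, 2), (L22, 2), (L22, 2), (L22, 2) ✓
(A=D97, D=A75): 2 rows → {B,C} = (L88, 3), (L88, 3) ✓
(A=D72, D=A75): 3 rows → {B,C} = (L28, 0), (L28, 0), (L28, 0) ✓
(A=D96, D=A75): 1 row → {B,C} = (L47, 9) ✓
(A=D91, D=A92): 1 row → {B,C} = (L12, 8) ✓
(A=D72, D=A72): 2 rows → {B,C} = (L28, 12), (L28, 12) ✓
(A=D96, D=A72): 1 row → {B,C} = (L76, 11) ✓
Every AD value is associated with a single BC value, so AD -> BC holds.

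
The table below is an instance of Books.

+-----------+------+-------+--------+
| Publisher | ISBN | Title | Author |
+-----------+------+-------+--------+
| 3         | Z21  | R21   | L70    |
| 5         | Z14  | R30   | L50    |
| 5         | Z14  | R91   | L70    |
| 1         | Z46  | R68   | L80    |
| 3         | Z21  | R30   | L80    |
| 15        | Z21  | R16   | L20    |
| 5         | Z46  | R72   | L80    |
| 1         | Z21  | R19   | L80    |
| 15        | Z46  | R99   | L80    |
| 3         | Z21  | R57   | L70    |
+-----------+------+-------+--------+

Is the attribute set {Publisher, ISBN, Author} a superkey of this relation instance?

No

Two distinct rows share (Publisher=3, ISBN=Z21, Author=L70), so {Publisher, ISBN, Author} does not determine every attribute — not a superkey.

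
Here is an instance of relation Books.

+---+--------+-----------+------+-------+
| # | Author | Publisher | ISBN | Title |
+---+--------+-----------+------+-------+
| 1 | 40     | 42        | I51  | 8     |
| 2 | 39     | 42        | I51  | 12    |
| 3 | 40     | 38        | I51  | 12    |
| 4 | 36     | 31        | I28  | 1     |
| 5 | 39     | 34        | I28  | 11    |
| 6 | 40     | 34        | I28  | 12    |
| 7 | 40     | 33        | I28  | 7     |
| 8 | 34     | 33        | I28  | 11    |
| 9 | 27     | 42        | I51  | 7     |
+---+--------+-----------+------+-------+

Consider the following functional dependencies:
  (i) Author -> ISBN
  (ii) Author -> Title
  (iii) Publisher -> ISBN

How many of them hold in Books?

1

(i) Author -> ISBN: Author=40: rows 1, 3, 6, 7 → ISBN takes values {I51, I28} — violation; Author=39: rows 2, 5 → ISBN takes values {I51, I28} — violation — fails.
(ii) Author -> Title: Author=40: rows 1, 3, 6, 7 → Title takes values {8, 12, 7} — violation; Author=39: rows 2, 5 → Title takes values {12, 11} — violation — fails.
(iii) Publisher -> ISBN: every LHS value maps to a single RHS value — holds.
1 of the 3 dependencies holds.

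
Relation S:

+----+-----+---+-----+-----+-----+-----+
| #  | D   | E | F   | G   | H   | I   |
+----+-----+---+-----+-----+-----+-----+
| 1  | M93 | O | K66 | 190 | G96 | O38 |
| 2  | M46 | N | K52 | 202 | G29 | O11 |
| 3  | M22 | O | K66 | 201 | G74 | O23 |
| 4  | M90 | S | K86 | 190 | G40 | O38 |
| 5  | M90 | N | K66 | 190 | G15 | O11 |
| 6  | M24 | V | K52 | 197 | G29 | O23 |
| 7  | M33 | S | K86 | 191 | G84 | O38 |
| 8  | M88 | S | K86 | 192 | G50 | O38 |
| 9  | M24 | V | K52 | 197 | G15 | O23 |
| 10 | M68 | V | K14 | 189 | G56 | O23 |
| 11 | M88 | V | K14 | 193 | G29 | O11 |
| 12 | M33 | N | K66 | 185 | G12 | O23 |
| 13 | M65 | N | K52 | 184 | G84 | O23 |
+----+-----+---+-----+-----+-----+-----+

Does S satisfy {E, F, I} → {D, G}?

No

(E=O, F=K66, I=O38): row 1 → {D,G} = (M93, 190) ✓
(E=N, F=K52, I=O11): row 2 → {D,G} = (M46, 202) ✓
(E=O, F=K66, I=O23): row 3 → {D,G} = (M22, 201) ✓
(E=S, F=K86, I=O38): rows 4, 7, 8 → {D,G} takes values {(M90, 190), (M33, 191), (M88, 192)} — violation
(E=N, F=K66, I=O11): row 5 → {D,G} = (M90, 190) ✓
(E=V, F=K52, I=O23): rows 6, 9 → {D,G} = (M24, 197), (M24, 197) ✓
(E=V, F=K14, I=O23): row 10 → {D,G} = (M68, 189) ✓
(E=V, F=K14, I=O11): row 11 → {D,G} = (M88, 193) ✓
(E=N, F=K66, I=O23): row 12 → {D,G} = (M33, 185) ✓
(E=N, F=K52, I=O23): row 13 → {D,G} = (M65, 184) ✓
Two rows agree on {E, F, I} but differ on {D, G}, so {E, F, I} → {D, G} does not hold.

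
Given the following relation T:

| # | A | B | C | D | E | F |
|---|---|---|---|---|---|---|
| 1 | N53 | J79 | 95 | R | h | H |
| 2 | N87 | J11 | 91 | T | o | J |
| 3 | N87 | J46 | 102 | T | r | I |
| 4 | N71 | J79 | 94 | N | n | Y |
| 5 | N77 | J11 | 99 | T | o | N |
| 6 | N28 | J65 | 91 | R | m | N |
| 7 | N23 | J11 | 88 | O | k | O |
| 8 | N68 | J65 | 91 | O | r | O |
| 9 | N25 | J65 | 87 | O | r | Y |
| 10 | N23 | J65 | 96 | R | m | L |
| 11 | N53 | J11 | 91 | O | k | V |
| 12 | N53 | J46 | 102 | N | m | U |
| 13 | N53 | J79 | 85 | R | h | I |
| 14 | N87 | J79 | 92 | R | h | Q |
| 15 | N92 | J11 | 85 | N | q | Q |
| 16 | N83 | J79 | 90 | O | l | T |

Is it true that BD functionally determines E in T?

Yes

(B=J79, D=R): rows 1, 13, 14 → E = h, h, h ✓
(B=J11, D=T): rows 2, 5 → E = o, o ✓
(B=J46, D=T): row 3 → E = r ✓
(B=J79, D=N): row 4 → E = n ✓
(B=J65, D=R): rows 6, 10 → E = m, m ✓
(B=J11, D=O): rows 7, 11 → E = k, k ✓
(B=J65, D=O): rows 8, 9 → E = r, r ✓
(B=J46, D=N): row 12 → E = m ✓
(B=J11, D=N): row 15 → E = q ✓
(B=J79, D=O): row 16 → E = l ✓
Every BD value is associated with a single E value, so BD -> E holds.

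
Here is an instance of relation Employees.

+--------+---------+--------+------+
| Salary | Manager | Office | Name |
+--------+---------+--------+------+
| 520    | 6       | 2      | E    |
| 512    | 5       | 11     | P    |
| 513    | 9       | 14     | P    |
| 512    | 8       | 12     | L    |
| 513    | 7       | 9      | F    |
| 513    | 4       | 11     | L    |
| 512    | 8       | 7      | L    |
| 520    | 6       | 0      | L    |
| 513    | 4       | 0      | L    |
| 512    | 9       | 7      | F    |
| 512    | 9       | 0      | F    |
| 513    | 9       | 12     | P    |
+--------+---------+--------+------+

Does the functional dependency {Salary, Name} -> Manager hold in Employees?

Yes

(Salary=520, Name=E): 1 row → Manager = 6 ✓
(Salary=512, Name=P): 1 row → Manager = 5 ✓
(Salary=513, Name=P): 2 rows → Manager = 9, 9 ✓
(Salary=512, Name=L): 2 rows → Manager = 8, 8 ✓
(Salary=513, Name=F): 1 row → Manager = 7 ✓
(Salary=513, Name=L): 2 rows → Manager = 4, 4 ✓
(Salary=520, Name=L): 1 row → Manager = 6 ✓
(Salary=512, Name=F): 2 rows → Manager = 9, 9 ✓
Every {Salary, Name} value is associated with a single Manager value, so {Salary, Name} -> Manager holds.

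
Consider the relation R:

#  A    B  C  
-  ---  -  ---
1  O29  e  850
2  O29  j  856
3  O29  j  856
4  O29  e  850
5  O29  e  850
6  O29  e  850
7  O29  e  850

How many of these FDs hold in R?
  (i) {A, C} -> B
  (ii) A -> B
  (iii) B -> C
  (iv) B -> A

(i) {A, C} -> B: every LHS value maps to a single RHS value — holds.
(ii) A -> B: A=O29: rows 1, 2, 3, 4, 5, 6, 7 → B takes values {e, j} — violation — fails.
(iii) B -> C: every LHS value maps to a single RHS value — holds.
(iv) B -> A: every LHS value maps to a single RHS value — holds.
3 of the 4 dependencies hold.

3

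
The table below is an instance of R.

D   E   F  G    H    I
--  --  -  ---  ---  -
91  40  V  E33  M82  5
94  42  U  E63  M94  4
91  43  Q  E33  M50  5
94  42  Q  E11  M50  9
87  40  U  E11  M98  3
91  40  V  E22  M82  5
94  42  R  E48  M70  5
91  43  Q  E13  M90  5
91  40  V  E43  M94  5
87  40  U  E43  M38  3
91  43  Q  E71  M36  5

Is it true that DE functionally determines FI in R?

(D=91, E=40): 3 rows → {F,I} = (V, 5), (V, 5), (V, 5) ✓
(D=94, E=42): 3 rows → {F,I} takes values {(U, 4), (Q, 9), (R, 5)} — violation
(D=91, E=43): 3 rows → {F,I} = (Q, 5), (Q, 5), (Q, 5) ✓
(D=87, E=40): 2 rows → {F,I} = (U, 3), (U, 3) ✓
Two rows agree on DE but differ on FI, so DE → FI does not hold.

No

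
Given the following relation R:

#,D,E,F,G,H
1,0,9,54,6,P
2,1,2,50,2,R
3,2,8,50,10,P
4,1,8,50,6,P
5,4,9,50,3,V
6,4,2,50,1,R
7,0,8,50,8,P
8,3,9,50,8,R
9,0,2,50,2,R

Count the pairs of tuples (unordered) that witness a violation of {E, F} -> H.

(E=2, F=50): all 3 rows agree on H — 0 pairs.
(E=8, F=50): all 3 rows agree on H — 0 pairs.
(E=9, F=50): violating pairs (5,8) — 1 pair.

1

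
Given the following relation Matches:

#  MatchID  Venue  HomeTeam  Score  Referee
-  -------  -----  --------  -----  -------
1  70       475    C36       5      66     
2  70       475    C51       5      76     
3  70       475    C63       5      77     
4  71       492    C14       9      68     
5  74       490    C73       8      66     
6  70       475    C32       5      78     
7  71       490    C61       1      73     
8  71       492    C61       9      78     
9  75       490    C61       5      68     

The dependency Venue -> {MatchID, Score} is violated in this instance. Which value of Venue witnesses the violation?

Venue=475: rows 1, 2, 3, 6 → {MatchID,Score} = (70, 5), (70, 5), (70, 5), (70, 5) ✓
Venue=492: rows 4, 8 → {MatchID,Score} = (71, 9), (71, 9) ✓
Venue=490: rows 5, 7, 9 → {MatchID,Score} takes values {(74, 8), (71, 1), (75, 5)} — violation
The only Venue value with inconsistent RHS is Venue=490.

490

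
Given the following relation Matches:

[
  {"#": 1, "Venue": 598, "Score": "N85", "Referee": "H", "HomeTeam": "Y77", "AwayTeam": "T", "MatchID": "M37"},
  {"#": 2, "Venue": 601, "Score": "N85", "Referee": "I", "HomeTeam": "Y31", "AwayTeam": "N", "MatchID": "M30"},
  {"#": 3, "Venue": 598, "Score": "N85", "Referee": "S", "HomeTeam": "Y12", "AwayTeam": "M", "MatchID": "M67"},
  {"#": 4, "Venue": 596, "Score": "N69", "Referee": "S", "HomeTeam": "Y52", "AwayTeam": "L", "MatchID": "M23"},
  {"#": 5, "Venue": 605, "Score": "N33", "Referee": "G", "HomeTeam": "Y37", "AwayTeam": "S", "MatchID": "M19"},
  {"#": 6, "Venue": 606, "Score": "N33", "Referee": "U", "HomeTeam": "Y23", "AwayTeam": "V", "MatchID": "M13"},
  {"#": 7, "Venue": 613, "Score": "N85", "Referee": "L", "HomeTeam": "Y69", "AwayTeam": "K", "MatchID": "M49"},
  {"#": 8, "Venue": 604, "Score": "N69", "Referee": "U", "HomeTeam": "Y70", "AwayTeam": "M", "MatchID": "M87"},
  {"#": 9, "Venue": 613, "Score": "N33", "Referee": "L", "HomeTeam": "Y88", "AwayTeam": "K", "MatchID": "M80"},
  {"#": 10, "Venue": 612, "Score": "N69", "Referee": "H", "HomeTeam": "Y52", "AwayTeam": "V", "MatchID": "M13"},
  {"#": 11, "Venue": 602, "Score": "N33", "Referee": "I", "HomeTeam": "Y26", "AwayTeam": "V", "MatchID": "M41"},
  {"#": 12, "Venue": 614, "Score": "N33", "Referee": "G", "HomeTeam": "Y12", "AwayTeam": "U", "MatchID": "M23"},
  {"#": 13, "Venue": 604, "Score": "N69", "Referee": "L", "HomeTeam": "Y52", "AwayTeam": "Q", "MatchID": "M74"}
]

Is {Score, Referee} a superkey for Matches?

Rows 5 and 12 have the same {Score, Referee} value (Score=N33, Referee=G) but are distinct tuples, so {Score, Referee} does not determine every attribute — not a superkey.

No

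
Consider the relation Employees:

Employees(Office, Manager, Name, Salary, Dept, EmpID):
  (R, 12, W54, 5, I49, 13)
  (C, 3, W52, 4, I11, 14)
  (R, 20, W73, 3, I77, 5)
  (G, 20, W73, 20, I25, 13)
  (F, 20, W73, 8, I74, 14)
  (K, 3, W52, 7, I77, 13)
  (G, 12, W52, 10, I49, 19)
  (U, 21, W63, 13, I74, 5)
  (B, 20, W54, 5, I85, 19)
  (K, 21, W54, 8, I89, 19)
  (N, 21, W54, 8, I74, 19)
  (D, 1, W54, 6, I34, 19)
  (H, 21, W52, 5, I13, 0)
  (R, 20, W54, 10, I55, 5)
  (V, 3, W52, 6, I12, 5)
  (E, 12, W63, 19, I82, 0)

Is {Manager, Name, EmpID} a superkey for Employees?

Two distinct rows share (Manager=21, Name=W54, EmpID=19), so {Manager, Name, EmpID} does not determine every attribute — not a superkey.

No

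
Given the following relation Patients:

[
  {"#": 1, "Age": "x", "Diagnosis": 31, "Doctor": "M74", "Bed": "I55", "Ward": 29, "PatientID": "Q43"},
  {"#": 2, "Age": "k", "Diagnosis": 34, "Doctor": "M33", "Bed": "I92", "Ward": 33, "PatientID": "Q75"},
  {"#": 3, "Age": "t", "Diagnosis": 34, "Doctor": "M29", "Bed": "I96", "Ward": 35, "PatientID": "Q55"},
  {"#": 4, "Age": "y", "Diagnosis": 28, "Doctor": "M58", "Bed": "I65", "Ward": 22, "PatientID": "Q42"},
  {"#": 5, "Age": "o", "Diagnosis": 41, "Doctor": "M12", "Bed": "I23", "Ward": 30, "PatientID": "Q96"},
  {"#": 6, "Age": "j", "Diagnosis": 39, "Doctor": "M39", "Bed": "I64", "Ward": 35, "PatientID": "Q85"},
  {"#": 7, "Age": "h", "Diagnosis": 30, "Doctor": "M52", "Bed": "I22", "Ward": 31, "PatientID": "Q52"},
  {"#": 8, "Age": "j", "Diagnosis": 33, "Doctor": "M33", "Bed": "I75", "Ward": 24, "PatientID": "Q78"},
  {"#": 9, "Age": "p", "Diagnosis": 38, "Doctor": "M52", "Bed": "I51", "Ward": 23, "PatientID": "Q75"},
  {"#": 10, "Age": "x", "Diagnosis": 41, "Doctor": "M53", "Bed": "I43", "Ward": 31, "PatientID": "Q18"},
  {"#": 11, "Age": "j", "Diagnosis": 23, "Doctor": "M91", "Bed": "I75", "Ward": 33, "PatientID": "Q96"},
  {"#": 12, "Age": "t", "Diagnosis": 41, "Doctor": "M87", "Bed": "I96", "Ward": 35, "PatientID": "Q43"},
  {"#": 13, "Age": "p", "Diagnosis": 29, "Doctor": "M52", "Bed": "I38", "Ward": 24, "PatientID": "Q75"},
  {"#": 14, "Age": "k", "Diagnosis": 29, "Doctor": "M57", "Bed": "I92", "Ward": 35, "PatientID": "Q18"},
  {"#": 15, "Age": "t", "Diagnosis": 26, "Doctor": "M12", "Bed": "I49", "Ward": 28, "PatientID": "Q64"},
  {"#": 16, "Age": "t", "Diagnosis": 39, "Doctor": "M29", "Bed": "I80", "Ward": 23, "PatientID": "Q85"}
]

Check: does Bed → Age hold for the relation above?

Bed=I55: row 1 → Age = x ✓
Bed=I92: rows 2, 14 → Age = k, k ✓
Bed=I96: rows 3, 12 → Age = t, t ✓
Bed=I65: row 4 → Age = y ✓
Bed=I23: row 5 → Age = o ✓
Bed=I64: row 6 → Age = j ✓
Bed=I22: row 7 → Age = h ✓
Bed=I75: rows 8, 11 → Age = j, j ✓
Bed=I51: row 9 → Age = p ✓
Bed=I43: row 10 → Age = x ✓
Bed=I38: row 13 → Age = p ✓
Bed=I49: row 15 → Age = t ✓
Bed=I80: row 16 → Age = t ✓
Every Bed value is associated with a single Age value, so Bed → Age holds.

Yes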